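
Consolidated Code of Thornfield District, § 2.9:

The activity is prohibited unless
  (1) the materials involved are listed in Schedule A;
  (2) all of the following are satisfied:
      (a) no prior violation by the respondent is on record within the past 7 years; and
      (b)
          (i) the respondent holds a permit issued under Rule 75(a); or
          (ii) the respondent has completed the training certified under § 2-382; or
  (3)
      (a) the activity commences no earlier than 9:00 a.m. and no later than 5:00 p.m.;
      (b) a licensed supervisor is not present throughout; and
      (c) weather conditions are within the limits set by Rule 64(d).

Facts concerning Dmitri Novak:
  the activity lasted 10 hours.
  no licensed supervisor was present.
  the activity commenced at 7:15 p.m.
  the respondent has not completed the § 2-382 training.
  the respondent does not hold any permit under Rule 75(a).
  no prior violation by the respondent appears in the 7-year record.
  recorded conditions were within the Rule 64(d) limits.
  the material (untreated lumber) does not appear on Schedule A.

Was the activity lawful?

No — unlawful.

(1) Schedule A material — fails.
(a) no prior violation — met.
(i) holds permit — fails.
(ii) training certified — fails.
(b) = F OR F = false.
(2): T AND F → false.
(a) start within hours — not satisfied.
(b) not (supervisor present) — holds.
(c) weather ok — met.
(3): F AND T AND T → false.
So Overall is not satisfied (F OR F OR F).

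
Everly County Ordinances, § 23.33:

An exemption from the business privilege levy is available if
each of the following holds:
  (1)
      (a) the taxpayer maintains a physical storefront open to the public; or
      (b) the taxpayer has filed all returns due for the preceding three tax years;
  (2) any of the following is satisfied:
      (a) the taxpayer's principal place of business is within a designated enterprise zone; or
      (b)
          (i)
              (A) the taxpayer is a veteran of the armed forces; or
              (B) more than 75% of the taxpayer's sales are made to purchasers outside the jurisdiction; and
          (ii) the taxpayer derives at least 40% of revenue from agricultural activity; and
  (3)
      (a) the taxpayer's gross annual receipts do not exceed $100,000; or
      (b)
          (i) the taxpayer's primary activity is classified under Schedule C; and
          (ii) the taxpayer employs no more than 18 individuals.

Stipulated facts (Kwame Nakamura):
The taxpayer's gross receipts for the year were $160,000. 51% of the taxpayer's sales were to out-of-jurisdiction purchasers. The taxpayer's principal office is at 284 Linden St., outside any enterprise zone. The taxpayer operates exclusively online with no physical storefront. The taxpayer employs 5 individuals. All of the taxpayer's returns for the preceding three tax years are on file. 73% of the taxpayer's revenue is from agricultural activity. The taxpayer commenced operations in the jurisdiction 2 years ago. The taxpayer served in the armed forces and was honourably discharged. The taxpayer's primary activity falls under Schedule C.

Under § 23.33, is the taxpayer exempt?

Yes — exempt.

(a) has storefront — not met.
(b) returns current — satisfied.
(1): F OR T → true.
(a) in enterprise zone — fails.
(A) veteran — holds.
(B) >75% out-of-jur. sales — fails.
(i) = T OR F = true.
(ii) ≥40% agricultural — met.
So (b) is satisfied (T AND T).
(2) = F OR T = true.
(a) receipts ≤ $100,000 — fails.
(i) Schedule C activity — met.
(ii) ≤ 18 employees — satisfied.
(b): T AND T → true.
So (3) is satisfied (F OR T).
Overall: T AND T AND T → true.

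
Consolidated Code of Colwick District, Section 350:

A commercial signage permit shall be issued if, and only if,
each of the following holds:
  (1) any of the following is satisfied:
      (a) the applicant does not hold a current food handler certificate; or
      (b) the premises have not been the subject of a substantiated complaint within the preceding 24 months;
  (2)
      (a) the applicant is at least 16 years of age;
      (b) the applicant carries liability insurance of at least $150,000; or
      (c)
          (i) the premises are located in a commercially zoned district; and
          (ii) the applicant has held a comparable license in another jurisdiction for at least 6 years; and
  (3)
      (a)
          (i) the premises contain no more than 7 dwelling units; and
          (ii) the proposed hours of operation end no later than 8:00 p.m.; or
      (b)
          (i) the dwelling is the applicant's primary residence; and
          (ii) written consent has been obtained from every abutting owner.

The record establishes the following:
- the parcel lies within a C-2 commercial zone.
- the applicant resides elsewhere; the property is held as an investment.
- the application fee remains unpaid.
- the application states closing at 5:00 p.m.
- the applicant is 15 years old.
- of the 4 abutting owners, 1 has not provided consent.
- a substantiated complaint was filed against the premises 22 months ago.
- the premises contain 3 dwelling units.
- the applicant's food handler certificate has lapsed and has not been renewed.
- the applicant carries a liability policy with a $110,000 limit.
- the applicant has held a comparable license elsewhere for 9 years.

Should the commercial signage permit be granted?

Yes — granted.

(a) not (food handler cert.) — satisfied.
(b) no complaint in 24 mo. — not met.
So (1) is satisfied (T OR F).
(a) age ≥ 16 — fails.
(b) insurance ≥ $150,000 — not satisfied.
(i) commercially zoned — holds.
(ii) prior license ≥ 6 yr — satisfied.
(c): T AND T → true.
So (2) is satisfied (F OR F OR T).
(i) ≤ 7 units — holds.
(ii) closes by 8 p.m. — holds.
So (a) is satisfied (T AND T).
(i) primary residence — not satisfied.
(ii) all abutters consent — fails.
(b): F AND F → false.
So (3) is satisfied (T OR F).
Overall: T AND T AND T → true.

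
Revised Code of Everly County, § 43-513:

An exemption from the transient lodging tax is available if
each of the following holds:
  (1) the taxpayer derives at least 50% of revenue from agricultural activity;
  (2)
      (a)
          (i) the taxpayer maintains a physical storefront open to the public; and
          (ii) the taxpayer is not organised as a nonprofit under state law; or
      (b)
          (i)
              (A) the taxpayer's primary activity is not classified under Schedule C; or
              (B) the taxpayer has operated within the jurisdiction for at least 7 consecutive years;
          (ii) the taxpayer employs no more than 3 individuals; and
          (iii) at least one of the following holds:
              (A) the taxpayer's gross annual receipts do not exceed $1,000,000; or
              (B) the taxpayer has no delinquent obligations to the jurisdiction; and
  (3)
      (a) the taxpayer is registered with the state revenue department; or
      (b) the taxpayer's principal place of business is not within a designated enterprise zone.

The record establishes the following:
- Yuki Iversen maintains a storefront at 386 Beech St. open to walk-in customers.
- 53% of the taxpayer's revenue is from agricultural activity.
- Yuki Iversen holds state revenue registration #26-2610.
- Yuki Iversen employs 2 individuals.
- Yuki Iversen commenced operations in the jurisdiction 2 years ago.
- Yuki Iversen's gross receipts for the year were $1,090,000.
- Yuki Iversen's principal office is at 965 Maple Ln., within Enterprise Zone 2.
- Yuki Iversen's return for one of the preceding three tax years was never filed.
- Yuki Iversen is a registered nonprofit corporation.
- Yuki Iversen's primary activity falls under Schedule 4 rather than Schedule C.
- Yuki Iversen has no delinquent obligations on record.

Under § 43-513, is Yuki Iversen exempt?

(1) ≥50% agricultural — satisfied.
(i) has storefront — holds.
(ii) not (nonprofit) — fails.
(a): T AND F → false.
(A) not (Schedule C activity) — satisfied.
(B) ≥ 7 yrs in jurisdiction — not met.
So (i) is satisfied (T OR F).
(ii) ≤ 3 employees — met.
(A) receipts ≤ $1,000,000 — fails.
(B) no delinquency — satisfied.
So (iii) is satisfied (F OR T).
(b) = T AND T AND T = true.
(2): F OR T → true.
(a) state-registered — met.
(b) not (in enterprise zone) — not met.
(3) = T OR F = true.
Overall: T AND T AND T → true.

Yes — exempt.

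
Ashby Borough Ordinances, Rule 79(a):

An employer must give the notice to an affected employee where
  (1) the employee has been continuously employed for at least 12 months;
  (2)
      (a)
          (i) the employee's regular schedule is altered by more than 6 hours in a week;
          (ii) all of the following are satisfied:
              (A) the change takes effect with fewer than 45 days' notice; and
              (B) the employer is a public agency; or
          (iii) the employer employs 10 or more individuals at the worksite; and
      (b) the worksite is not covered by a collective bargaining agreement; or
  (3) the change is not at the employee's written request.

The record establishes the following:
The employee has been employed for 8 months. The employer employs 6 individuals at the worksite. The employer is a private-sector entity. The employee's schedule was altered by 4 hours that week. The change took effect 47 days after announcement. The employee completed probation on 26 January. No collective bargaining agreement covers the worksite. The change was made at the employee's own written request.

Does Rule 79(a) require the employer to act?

(1) tenure ≥ 12 mo. — not met.
(i) schedule shift > 6h — fails.
(A) < 45 days' notice — fails.
(B) public agency — not met.
(ii): F AND F → false.
(iii) ≥ 10 at site — not satisfied.
So (a) is not satisfied (F OR F OR F).
(b) no CBA — holds.
(2) = F AND T = false.
(3) not employee-requested — not met.
Overall = F OR F OR F = false.

No — not required.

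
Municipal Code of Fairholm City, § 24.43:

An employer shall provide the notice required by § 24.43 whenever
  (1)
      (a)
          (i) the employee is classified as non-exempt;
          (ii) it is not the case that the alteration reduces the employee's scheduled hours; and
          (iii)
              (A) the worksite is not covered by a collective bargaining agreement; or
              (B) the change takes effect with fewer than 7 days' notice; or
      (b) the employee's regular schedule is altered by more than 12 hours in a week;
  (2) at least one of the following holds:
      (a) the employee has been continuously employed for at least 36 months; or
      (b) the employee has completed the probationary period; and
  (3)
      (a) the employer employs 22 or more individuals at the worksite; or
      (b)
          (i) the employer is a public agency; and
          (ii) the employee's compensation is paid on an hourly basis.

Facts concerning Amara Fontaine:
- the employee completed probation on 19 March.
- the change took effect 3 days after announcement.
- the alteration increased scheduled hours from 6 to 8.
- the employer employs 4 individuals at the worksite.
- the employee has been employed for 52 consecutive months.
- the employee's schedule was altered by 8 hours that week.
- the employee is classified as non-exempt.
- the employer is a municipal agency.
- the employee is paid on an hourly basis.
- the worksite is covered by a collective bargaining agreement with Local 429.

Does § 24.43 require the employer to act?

(i) non-exempt — satisfied.
(ii) not (hours reduced) — holds.
(A) no CBA — not satisfied.
(B) < 7 days' notice — holds.
So (iii) is satisfied (F OR T).
(a) = T AND T AND T = true.
(b) schedule shift > 12h — fails.
So (1) is satisfied (T OR F).
(a) tenure ≥ 36 mo. — met.
(b) past probation — met.
(2) = T OR T = true.
(a) ≥ 22 at site — not met.
(i) public agency — holds.
(ii) hourly-paid — holds.
So (b) is satisfied (T AND T).
(3) = F OR T = true.
Overall: T AND T AND T → true.

Yes — required.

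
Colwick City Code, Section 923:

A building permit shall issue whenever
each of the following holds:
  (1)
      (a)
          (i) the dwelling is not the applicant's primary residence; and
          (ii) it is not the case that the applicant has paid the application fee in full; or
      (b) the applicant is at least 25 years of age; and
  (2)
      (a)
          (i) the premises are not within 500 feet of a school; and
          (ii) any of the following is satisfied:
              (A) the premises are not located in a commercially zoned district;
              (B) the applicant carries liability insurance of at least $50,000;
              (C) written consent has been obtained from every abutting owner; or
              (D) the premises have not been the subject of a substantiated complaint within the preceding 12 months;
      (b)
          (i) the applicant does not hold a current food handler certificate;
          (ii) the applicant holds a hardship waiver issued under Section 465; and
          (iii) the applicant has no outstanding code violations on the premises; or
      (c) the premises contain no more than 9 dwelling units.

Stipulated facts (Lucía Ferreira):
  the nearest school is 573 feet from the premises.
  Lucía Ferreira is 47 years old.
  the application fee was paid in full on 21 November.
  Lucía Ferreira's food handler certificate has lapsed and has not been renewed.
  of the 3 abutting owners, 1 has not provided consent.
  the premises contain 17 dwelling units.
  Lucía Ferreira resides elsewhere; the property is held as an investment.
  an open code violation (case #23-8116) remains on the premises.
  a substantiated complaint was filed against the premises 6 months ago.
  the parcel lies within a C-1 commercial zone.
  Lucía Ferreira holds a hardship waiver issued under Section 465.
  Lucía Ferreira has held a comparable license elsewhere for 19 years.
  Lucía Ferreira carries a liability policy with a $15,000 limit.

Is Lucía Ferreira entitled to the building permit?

(i) not (primary residence) — met.
(ii) not (fee paid) — not met.
(a): T AND F → false.
(b) age ≥ 25 — holds.
So (1) is satisfied (F OR T).
(i) ≥500 ft from school — satisfied.
(A) not (commercially zoned) — not satisfied.
(B) insurance ≥ $50,000 — not satisfied.
(C) all abutters consent — not satisfied.
(D) no complaint in 12 mo. — not satisfied.
(ii): F OR F OR F OR F → false.
(a): T AND F → false.
(i) not (food handler cert.) — holds.
(ii) hardship waiver — met.
(iii) no code violations — not satisfied.
So (b) is not satisfied (T AND T AND F).
(c) ≤ 9 units — not satisfied.
So (2) is not satisfied (F OR F OR F).
So Overall is not satisfied (T AND F).

No — denied.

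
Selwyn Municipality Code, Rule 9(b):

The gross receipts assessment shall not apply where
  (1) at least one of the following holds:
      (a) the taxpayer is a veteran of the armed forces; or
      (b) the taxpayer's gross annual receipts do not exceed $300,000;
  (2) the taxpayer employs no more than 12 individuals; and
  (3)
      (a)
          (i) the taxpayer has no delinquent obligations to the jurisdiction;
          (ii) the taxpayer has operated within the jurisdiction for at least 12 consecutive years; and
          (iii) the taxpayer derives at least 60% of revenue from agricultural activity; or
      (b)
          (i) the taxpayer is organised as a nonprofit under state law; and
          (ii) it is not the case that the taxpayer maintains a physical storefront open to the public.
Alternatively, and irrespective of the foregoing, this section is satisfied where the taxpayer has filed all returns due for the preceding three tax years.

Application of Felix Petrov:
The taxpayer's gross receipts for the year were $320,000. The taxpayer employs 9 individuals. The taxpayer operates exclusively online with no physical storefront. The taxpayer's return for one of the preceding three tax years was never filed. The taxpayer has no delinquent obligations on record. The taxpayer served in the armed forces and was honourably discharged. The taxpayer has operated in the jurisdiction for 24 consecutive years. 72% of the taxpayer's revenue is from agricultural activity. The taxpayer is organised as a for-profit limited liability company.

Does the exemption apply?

Yes — exempt.

(a) veteran — holds.
(b) receipts ≤ $300,000 — not met.
(1) = T OR F = true.
(2) ≤ 12 employees — met.
(i) no delinquency — satisfied.
(ii) ≥ 12 yrs in jurisdiction — holds.
(iii) ≥60% agricultural — satisfied.
(a): T AND T AND T → true.
(i) nonprofit — not satisfied.
(ii) not (has storefront) — met.
So (b) is not satisfied (F AND T).
(3): T OR F → true.
So Overall is satisfied (T AND T AND T).
Exception (returns current) — not satisfied.
Result: main true OR exception false → true.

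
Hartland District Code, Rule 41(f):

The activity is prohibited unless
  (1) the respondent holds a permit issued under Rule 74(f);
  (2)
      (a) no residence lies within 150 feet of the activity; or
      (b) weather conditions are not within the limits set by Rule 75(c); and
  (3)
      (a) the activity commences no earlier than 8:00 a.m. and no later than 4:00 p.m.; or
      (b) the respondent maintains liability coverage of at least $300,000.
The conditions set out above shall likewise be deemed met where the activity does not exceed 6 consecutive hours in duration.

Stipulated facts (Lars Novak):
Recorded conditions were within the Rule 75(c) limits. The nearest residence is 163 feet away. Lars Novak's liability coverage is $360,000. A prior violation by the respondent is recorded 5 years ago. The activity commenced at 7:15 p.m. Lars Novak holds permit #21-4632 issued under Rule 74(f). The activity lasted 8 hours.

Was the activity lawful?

Yes — lawful.

(1) holds permit — met.
(a) no residence in 150 ft — met.
(b) not (weather ok) — fails.
(2): T OR F → true.
(a) start within hours — not met.
(b) coverage ≥ $300,000 — met.
(3): F OR T → true.
Overall: T AND T AND T → true.
Exception (≤ 6 hrs duration) — not satisfied.
Result: main true OR exception false → true.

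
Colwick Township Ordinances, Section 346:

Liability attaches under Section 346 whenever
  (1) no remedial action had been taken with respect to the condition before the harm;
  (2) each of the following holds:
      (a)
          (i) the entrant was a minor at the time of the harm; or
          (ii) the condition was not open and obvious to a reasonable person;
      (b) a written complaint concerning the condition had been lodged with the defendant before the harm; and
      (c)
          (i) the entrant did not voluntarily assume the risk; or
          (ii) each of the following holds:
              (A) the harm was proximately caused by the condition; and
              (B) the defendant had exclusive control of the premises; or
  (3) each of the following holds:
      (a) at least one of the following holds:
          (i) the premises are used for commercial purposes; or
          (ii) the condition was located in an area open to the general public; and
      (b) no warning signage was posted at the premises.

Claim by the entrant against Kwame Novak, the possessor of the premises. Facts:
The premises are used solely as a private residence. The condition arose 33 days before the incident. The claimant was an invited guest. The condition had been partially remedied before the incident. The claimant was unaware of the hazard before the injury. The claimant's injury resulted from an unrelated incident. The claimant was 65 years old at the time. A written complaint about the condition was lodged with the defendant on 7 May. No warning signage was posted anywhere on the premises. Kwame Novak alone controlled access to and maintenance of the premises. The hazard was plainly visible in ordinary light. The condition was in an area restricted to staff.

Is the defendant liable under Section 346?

No — not liable.

(1) no remedial action — not satisfied.
(i) entrant a minor — not satisfied.
(ii) not open/obvious — fails.
(a): F OR F → false.
(b) complaint lodged — holds.
(i) no assumed risk — met.
(A) proximate cause — not met.
(B) exclusive control — holds.
(ii): F AND T → false.
So (c) is satisfied (T OR F).
(2): F AND T AND T → false.
(i) commercial use — not met.
(ii) public area — not met.
So (a) is not satisfied (F OR F).
(b) no signage posted — holds.
(3) = F AND T = false.
Overall = F OR F OR F = false.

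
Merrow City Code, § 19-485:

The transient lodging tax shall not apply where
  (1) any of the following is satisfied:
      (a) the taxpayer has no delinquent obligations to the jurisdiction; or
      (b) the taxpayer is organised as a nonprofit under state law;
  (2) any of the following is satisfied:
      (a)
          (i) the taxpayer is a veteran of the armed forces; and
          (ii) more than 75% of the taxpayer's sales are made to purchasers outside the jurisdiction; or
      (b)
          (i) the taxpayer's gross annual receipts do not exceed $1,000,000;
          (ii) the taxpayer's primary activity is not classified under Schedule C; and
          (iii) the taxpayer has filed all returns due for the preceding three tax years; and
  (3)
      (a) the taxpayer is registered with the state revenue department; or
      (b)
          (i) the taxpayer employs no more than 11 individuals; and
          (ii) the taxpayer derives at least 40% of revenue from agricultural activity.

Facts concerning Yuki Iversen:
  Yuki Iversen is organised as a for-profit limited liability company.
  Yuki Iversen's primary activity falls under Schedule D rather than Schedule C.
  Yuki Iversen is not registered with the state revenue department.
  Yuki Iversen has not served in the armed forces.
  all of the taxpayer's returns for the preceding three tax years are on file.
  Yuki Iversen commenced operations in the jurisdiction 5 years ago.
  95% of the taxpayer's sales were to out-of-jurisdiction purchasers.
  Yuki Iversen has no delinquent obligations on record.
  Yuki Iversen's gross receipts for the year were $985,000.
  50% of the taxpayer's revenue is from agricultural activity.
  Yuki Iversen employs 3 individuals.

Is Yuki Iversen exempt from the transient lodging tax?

(a) no delinquency — satisfied.
(b) nonprofit — not satisfied.
So (1) is satisfied (T OR F).
(i) veteran — fails.
(ii) >75% out-of-jur. sales — met.
(a) = F AND T = false.
(i) receipts ≤ $1,000,000 — met.
(ii) not (Schedule C activity) — holds.
(iii) returns current — met.
So (b) is satisfied (T AND T AND T).
(2): F OR T → true.
(a) state-registered — not met.
(i) ≤ 11 employees — satisfied.
(ii) ≥40% agricultural — holds.
(b): T AND T → true.
So (3) is satisfied (F OR T).
So Overall is satisfied (T AND T AND T).

Yes — exempt.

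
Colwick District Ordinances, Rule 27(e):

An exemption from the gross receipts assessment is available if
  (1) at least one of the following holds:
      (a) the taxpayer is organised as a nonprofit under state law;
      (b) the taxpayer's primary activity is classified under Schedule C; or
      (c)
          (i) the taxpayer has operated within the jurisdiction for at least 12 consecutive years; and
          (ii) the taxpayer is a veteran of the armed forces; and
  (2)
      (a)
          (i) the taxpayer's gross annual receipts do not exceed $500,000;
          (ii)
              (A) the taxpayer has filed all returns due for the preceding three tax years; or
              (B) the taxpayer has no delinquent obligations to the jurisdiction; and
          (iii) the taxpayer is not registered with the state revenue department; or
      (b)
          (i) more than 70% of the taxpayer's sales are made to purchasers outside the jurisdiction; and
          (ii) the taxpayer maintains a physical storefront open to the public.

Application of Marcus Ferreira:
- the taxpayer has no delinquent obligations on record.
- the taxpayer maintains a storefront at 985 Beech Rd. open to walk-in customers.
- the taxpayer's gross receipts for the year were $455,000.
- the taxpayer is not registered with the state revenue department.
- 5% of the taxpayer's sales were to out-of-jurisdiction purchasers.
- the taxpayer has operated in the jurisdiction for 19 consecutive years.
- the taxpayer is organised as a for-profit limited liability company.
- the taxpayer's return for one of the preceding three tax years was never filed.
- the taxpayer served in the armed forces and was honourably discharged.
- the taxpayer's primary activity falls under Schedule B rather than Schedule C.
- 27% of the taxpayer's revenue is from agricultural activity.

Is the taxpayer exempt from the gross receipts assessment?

Yes — exempt.

(a) nonprofit — fails.
(b) Schedule C activity — not satisfied.
(i) ≥ 12 yrs in jurisdiction — holds.
(ii) veteran — met.
So (c) is satisfied (T AND T).
(1) = F OR F OR T = true.
(i) receipts ≤ $500,000 — holds.
(A) returns current — not met.
(B) no delinquency — met.
(ii): F OR T → true.
(iii) not (state-registered) — satisfied.
(a): T AND T AND T → true.
(i) >70% out-of-jur. sales — fails.
(ii) has storefront — met.
(b) = F AND T = false.
(2): T OR F → true.
So Overall is satisfied (T AND T).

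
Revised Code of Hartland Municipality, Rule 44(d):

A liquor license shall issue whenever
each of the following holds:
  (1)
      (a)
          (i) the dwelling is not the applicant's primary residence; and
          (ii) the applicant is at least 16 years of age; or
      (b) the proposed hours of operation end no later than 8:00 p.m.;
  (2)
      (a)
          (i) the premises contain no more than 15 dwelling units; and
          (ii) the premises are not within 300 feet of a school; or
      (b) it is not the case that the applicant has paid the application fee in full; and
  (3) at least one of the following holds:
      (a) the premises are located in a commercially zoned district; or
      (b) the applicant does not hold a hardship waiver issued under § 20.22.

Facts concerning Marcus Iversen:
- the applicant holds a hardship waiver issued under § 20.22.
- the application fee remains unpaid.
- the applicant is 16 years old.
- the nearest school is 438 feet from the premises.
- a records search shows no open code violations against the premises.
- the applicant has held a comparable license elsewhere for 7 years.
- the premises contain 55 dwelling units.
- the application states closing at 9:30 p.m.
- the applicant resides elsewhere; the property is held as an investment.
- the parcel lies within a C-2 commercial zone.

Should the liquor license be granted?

(i) not (primary residence) — satisfied.
(ii) age ≥ 16 — holds.
(a): T AND T → true.
(b) closes by 8 p.m. — not met.
(1): T OR F → true.
(i) ≤ 15 units — not met.
(ii) ≥300 ft from school — holds.
(a) = F AND T = false.
(b) not (fee paid) — met.
(2): F OR T → true.
(a) commercially zoned — satisfied.
(b) not (hardship waiver) — fails.
So (3) is satisfied (T OR F).
Overall = T AND T AND T = true.

Yes — granted.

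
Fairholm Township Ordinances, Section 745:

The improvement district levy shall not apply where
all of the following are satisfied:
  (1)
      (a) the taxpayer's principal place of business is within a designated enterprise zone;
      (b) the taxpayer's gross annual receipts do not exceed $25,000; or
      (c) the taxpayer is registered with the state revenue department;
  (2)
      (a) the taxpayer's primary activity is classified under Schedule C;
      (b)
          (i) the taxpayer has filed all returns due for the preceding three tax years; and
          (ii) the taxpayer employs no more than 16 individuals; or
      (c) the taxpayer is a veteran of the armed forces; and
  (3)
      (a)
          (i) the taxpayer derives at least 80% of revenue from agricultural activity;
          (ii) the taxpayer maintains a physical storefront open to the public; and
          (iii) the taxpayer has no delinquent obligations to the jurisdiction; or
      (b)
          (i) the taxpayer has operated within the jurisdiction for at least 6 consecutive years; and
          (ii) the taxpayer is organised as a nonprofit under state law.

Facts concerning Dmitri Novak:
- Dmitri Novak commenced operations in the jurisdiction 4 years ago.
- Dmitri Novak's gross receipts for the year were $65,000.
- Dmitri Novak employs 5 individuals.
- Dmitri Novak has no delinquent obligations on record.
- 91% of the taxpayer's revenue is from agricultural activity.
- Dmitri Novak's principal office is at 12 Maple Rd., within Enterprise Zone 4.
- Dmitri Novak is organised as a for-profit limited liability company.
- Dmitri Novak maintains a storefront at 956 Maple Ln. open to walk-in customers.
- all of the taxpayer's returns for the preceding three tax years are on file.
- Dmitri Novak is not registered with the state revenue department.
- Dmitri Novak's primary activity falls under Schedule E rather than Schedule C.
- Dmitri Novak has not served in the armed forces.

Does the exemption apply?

(a) in enterprise zone — satisfied.
(b) receipts ≤ $25,000 — not satisfied.
(c) state-registered — fails.
(1): T OR F OR F → true.
(a) Schedule C activity — not met.
(i) returns current — met.
(ii) ≤ 16 employees — satisfied.
(b): T AND T → true.
(c) veteran — not satisfied.
(2) = F OR T OR F = true.
(i) ≥80% agricultural — met.
(ii) has storefront — satisfied.
(iii) no delinquency — met.
(a): T AND T AND T → true.
(i) ≥ 6 yrs in jurisdiction — not satisfied.
(ii) nonprofit — not met.
So (b) is not satisfied (F AND F).
(3) = T OR F = true.
So Overall is satisfied (T AND T AND T).

Yes — exempt.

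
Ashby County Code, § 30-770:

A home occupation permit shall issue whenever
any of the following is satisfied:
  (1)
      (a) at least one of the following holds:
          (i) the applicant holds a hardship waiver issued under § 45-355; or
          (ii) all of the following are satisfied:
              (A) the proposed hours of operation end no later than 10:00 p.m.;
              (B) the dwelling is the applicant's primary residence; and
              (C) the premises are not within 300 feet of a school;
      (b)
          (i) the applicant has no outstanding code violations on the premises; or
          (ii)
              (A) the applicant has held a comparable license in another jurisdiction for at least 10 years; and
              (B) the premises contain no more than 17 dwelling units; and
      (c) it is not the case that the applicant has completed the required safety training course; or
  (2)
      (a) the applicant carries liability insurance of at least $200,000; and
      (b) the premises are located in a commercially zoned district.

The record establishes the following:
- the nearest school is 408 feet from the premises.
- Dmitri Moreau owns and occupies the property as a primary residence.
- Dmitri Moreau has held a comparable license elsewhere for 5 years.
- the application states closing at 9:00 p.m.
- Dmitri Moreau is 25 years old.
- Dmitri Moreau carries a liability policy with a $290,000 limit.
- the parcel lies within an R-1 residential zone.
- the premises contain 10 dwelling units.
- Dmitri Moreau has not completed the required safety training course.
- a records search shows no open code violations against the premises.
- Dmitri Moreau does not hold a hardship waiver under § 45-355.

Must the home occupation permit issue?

(i) hardship waiver — fails.
(A) closes by 10 p.m. — holds.
(B) primary residence — holds.
(C) ≥300 ft from school — holds.
(ii) = T AND T AND T = true.
So (a) is satisfied (F OR T).
(i) no code violations — holds.
(A) prior license ≥ 10 yr — not met.
(B) ≤ 17 units — holds.
(ii) = F AND T = false.
So (b) is satisfied (T OR F).
(c) not (safety training) — satisfied.
(1) = T AND T AND T = true.
(a) insurance ≥ $200,000 — holds.
(b) commercially zoned — not met.
(2) = T AND F = false.
Overall: T OR F → true.

Yes — granted.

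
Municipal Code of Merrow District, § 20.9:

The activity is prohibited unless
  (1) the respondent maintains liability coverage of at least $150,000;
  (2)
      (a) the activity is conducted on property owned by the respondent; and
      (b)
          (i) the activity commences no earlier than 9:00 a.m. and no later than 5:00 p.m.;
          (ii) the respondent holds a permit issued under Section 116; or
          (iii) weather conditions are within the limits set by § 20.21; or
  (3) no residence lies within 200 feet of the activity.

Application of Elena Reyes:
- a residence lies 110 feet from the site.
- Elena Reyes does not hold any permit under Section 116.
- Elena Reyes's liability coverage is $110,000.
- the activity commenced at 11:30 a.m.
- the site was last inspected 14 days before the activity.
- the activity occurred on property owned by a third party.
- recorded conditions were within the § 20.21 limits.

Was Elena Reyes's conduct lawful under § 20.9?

(1) coverage ≥ $150,000 — not met.
(a) own property — not met.
(i) start within hours — holds.
(ii) holds permit — fails.
(iii) weather ok — satisfied.
(b): T OR F OR T → true.
(2): F AND T → false.
(3) no residence in 200 ft — fails.
So Overall is not satisfied (F OR F OR F).

No — unlawful.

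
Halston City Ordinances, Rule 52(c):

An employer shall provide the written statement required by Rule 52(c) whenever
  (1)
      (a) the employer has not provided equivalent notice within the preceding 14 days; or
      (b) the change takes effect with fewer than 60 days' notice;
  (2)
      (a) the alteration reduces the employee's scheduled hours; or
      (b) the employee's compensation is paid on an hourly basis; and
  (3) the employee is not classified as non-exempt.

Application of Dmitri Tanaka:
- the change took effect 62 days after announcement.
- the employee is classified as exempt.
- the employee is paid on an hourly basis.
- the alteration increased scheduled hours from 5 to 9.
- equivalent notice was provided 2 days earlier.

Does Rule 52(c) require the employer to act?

No — not required.

(a) no recent notice — fails.
(b) < 60 days' notice — not satisfied.
(1): F OR F → false.
(a) hours reduced — not satisfied.
(b) hourly-paid — holds.
(2) = F OR T = true.
(3) not (non-exempt) — satisfied.
So Overall is not satisfied (F AND T AND T).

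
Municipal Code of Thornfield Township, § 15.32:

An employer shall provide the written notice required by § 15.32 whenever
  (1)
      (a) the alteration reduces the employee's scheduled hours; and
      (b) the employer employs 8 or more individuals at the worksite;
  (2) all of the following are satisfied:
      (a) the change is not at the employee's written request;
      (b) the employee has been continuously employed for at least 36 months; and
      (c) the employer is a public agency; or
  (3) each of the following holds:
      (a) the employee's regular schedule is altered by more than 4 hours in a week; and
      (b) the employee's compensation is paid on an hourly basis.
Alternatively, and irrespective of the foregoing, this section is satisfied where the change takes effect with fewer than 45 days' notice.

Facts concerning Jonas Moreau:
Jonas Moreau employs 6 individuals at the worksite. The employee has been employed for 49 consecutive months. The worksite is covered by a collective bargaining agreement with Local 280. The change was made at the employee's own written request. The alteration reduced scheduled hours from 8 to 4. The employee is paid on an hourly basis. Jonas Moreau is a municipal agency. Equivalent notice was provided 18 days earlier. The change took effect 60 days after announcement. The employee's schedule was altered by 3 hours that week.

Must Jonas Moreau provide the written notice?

No — not required.

(a) hours reduced — holds.
(b) ≥ 8 at site — not met.
So (1) is not satisfied (T AND F).
(a) not employee-requested — not met.
(b) tenure ≥ 36 mo. — satisfied.
(c) public agency — satisfied.
So (2) is not satisfied (F AND T AND T).
(a) schedule shift > 4h — not satisfied.
(b) hourly-paid — met.
So (3) is not satisfied (F AND T).
Overall = F OR F OR F = false.
Exception (< 45 days' notice) — not satisfied.
Result: main false OR exception false → false.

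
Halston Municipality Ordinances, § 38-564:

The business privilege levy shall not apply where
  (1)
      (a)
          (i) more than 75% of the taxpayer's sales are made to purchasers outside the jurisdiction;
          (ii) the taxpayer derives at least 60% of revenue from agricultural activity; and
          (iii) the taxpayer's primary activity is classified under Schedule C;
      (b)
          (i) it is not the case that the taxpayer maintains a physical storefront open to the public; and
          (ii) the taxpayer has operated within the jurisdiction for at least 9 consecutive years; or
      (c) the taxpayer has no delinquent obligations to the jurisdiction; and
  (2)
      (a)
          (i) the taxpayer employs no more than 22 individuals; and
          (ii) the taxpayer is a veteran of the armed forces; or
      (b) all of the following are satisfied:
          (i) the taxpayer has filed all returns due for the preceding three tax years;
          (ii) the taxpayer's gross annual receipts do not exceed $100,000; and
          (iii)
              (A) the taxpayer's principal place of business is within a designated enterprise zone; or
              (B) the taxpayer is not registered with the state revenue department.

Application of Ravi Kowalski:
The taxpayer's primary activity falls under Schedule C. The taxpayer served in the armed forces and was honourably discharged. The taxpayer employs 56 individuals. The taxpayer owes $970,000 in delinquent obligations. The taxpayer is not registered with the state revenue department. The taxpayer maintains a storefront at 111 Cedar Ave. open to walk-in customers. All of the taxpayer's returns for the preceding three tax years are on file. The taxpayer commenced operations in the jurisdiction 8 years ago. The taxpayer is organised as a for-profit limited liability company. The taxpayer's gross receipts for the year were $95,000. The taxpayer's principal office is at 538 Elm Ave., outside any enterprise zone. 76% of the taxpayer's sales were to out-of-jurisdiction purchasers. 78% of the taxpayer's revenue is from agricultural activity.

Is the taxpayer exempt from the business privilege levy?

Yes — exempt.

(i) >75% out-of-jur. sales — satisfied.
(ii) ≥60% agricultural — holds.
(iii) Schedule C activity — holds.
(a): T AND T AND T → true.
(i) not (has storefront) — not met.
(ii) ≥ 9 yrs in jurisdiction — not satisfied.
So (b) is not satisfied (F AND F).
(c) no delinquency — not met.
(1) = T OR F OR F = true.
(i) ≤ 22 employees — fails.
(ii) veteran — met.
(a): F AND T → false.
(i) returns current — holds.
(ii) receipts ≤ $100,000 — satisfied.
(A) in enterprise zone — not satisfied.
(B) not (state-registered) — satisfied.
(iii): F OR T → true.
(b): T AND T AND T → true.
(2): F OR T → true.
Overall = T AND T = true.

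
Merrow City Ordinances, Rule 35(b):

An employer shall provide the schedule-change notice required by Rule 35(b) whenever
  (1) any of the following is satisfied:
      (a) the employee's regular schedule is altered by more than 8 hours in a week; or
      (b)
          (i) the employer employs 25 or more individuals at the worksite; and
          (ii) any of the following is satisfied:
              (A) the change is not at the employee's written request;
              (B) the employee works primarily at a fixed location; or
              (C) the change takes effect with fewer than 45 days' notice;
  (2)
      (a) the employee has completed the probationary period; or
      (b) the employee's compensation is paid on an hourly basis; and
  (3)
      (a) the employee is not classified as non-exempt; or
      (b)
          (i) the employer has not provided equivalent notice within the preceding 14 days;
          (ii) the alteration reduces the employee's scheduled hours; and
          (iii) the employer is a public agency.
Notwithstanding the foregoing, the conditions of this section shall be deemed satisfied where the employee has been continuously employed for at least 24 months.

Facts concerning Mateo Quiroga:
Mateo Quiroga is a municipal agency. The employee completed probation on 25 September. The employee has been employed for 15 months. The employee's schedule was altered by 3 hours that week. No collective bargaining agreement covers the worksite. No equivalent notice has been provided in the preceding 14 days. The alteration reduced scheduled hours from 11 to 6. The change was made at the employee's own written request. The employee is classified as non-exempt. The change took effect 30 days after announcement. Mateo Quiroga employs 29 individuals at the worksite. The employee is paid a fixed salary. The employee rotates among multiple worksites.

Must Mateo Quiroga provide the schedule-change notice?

(a) schedule shift > 8h — fails.
(i) ≥ 25 at site — met.
(A) not employee-requested — not satisfied.
(B) fixed location — not satisfied.
(C) < 45 days' notice — satisfied.
(ii): F OR F OR T → true.
(b): T AND T → true.
(1): F OR T → true.
(a) past probation — holds.
(b) hourly-paid — not met.
(2): T OR F → true.
(a) not (non-exempt) — not met.
(i) no recent notice — met.
(ii) hours reduced — met.
(iii) public agency — met.
So (b) is satisfied (T AND T AND T).
So (3) is satisfied (F OR T).
So Overall is satisfied (T AND T AND T).
Exception (tenure ≥ 24 mo.) — not satisfied.
Result: main true OR exception false → true.

Yes — required.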